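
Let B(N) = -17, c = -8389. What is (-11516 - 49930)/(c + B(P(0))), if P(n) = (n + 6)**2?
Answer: 10241/1401 ≈ 7.3098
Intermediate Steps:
P(n) = (6 + n)**2
(-11516 - 49930)/(c + B(P(0))) = (-11516 - 49930)/(-8389 - 17) = -61446/(-8406) = -61446*(-1/8406) = 10241/1401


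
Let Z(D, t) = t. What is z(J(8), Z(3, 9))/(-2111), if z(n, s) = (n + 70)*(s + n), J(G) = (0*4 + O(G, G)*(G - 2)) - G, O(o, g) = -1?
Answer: 280/2111 ≈ 0.13264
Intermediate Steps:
J(G) = 2 - 2*G (J(G) = (0*4 - (G - 2)) - G = (0 - (-2 + G)) - G = (0 + (2 - G)) - G = (2 - G) - G = 2 - 2*G)
z(n, s) = (70 + n)*(n + s)
z(J(8), Z(3, 9))/(-2111) = ((2 - 2*8)² + 70*(2 - 2*8) + 70*9 + (2 - 2*8)*9)/(-2111) = ((2 - 16)² + 70*(2 - 16) + 630 + (2 - 16)*9)*(-1/2111) = ((-14)² + 70*(-14) + 630 - 14*9)*(-1/2111) = (196 - 980 + 630 - 126)*(-1/2111) = -280*(-1/2111) = 280/2111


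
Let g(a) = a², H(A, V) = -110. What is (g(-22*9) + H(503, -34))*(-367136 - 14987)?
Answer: -14938716562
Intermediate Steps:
(g(-22*9) + H(503, -34))*(-367136 - 14987) = ((-22*9)² - 110)*(-367136 - 14987) = ((-198)² - 110)*(-382123) = (39204 - 110)*(-382123) = 39094*(-382123) = -14938716562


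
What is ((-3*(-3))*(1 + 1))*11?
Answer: 198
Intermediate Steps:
((-3*(-3))*(1 + 1))*11 = (9*2)*11 = 18*11 = 198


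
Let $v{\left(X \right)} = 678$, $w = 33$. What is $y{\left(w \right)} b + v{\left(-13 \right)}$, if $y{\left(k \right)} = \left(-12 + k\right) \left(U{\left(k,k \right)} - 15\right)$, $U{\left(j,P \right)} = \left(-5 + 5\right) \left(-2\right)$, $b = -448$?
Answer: $141798$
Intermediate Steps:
$U{\left(j,P \right)} = 0$ ($U{\left(j,P \right)} = 0 \left(-2\right) = 0$)
$y{\left(k \right)} = 180 - 15 k$ ($y{\left(k \right)} = \left(-12 + k\right) \left(0 - 15\right) = \left(-12 + k\right) \left(-15\right) = 180 - 15 k$)
$y{\left(w \right)} b + v{\left(-13 \right)} = \left(180 - 495\right) \left(-448\right) + 678 = \left(-315\right) \left(-448\right) + 678 = 141120 + 678 = 141798$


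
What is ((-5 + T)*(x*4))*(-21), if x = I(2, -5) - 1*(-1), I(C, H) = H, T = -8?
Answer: -4368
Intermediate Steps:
x = -4 (x = -5 - 1*(-1) = -5 + 1 = -4)
((-5 + T)*(x*4))*(-21) = ((-5 - 8)*(-4*4))*(-21) = -13*(-16)*(-21) = 208*(-21) = -4368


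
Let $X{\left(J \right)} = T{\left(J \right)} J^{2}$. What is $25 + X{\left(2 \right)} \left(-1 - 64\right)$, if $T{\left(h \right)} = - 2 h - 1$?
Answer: $1325$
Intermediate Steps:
$T{\left(h \right)} = -1 - 2 h$
$X{\left(J \right)} = J^{2} \left(-1 - 2 J\right)$ ($X{\left(J \right)} = \left(-1 - 2 J\right) J^{2} = J^{2} \left(-1 - 2 J\right)$)
$25 + X{\left(2 \right)} \left(-1 - 64\right) = 25 + 2^{2} \left(-1 - 4\right) \left(-1 - 64\right) = 25 + 4 \left(-1 - 4\right) \left(-1 - 64\right) = 25 + 4 \left(-5\right) \left(-65\right) = 25 - -1300 = 25 + 1300 = 1325$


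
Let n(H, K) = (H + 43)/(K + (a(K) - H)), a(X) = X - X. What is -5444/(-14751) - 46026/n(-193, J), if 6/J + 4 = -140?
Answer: 174674568517/2950200 ≈ 59208.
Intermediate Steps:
J = -1/24 (J = 6/(-4 - 140) = 6/(-144) = 6*(-1/144) = -1/24 ≈ -0.041667)
a(X) = 0
n(H, K) = (43 + H)/(K - H) (n(H, K) = (H + 43)/(K + (0 - H)) = (43 + H)/(K - H))
-5444/(-14751) - 46026/n(-193, J) = -5444/(-14751) - 46026*(-1/24 - 1*(-193))/(43 - 193) = -5444*(-1/14751) - 46026/(-150/(-1/24 + 193)) = 5444/14751 - 46026/(-150/(4631/24)) = 5444/14751 - 46026/((24/4631)*(-150)) = 5444/14751 - 46026/(-3600/4631) = 5444/14751 - 46026*(-4631/3600) = 5444/14751 + 11841467/200 = 174674568517/2950200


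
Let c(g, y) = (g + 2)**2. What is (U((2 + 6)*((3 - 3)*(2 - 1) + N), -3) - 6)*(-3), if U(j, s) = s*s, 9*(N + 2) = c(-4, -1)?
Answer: -9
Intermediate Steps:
c(g, y) = (2 + g)**2
N = -14/9 (N = -2 + (2 - 4)**2/9 = -2 + (1/9)*(-2)**2 = -2 + (1/9)*4 = -2 + 4/9 = -14/9 ≈ -1.5556)
U(j, s) = s**2
(U((2 + 6)*((3 - 3)*(2 - 1) + N), -3) - 6)*(-3) = ((-3)**2 - 6)*(-3) = (9 - 6)*(-3) = 3*(-3) = -9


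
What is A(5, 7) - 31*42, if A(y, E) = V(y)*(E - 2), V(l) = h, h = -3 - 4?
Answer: -1337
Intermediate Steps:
h = -7
V(l) = -7
A(y, E) = 14 - 7*E (A(y, E) = -7*(E - 2) = -7*(-2 + E) = 14 - 7*E)
A(5, 7) - 31*42 = (14 - 7*7) - 31*42 = (14 - 49) - 1302 = -35 - 1302 = -1337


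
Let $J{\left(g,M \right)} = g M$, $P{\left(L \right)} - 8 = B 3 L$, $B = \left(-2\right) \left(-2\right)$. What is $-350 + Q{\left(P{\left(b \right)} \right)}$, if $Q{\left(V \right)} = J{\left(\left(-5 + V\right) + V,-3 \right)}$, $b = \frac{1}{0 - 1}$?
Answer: $-311$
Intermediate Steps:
$B = 4$
$b = -1$ ($b = \frac{1}{-1} = -1$)
$P{\left(L \right)} = 8 + 12 L$ ($P{\left(L \right)} = 8 + 4 \cdot 3 L = 8 + 12 L$)
$J{\left(g,M \right)} = M g$
$Q{\left(V \right)} = 15 - 6 V$ ($Q{\left(V \right)} = - 3 \left(\left(-5 + V\right) + V\right) = - 3 \left(-5 + 2 V\right) = 15 - 6 V$)
$-350 + Q{\left(P{\left(b \right)} \right)} = -350 - \left(-15 + 6 \left(8 + 12 \left(-1\right)\right)\right) = -350 - \left(-15 + 6 \left(8 - 12\right)\right) = -350 + \left(15 - -24\right) = -350 + \left(15 + 24\right) = -350 + 39 = -311$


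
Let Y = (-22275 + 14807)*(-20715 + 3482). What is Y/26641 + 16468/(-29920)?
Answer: 962536728123/199274680 ≈ 4830.2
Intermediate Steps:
Y = 128696044 (Y = -7468*(-17233) = 128696044)
Y/26641 + 16468/(-29920) = 128696044/26641 + 16468/(-29920) = 128696044*(1/26641) + 16468*(-1/29920) = 128696044/26641 - 4117/7480 = 962536728123/199274680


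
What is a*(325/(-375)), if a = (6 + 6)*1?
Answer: -52/5 ≈ -10.400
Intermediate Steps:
a = 12 (a = 12*1 = 12)
a*(325/(-375)) = 12*(325/(-375)) = 12*(325*(-1/375)) = 12*(-13/15) = -52/5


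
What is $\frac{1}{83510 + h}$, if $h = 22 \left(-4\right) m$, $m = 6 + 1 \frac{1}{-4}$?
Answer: $\frac{1}{83004} \approx 1.2048 \cdot 10^{-5}$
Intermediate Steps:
$m = \frac{23}{4}$ ($m = 6 + 1 \left(- \frac{1}{4}\right) = 6 - \frac{1}{4} = \frac{23}{4} \approx 5.75$)
$h = -506$ ($h = 22 \left(-4\right) \frac{23}{4} = \left(-88\right) \frac{23}{4} = -506$)
$\frac{1}{83510 + h} = \frac{1}{83510 - 506} = \frac{1}{83004}$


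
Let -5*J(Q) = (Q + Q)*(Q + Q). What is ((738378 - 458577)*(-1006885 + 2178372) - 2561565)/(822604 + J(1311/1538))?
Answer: 969183531416412210/2432277901499 ≈ 3.9847e+5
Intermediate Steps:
J(Q) = -4*Q²/5 (J(Q) = -(Q + Q)*(Q + Q)/5 = -2*Q*2*Q/5 = -4*Q²/5)
((738378 - 458577)*(-1006885 + 2178372) - 2561565)/(822604 + J(1311/1538)) = ((738378 - 458577)*(-1006885 + 2178372) - 2561565)/(822604 - 4*(1311/1538)²/5) = (279801*1171487 - 2561565)/(822604 - 4*(1311*(1/1538))²/5) = (327783234087 - 2561565)/(822604 - 4*(1311/1538)²/5) = 327780672522/(822604 - ⅘*1718721/2365444) = 327780672522/(822604 - 1718721/2956805) = 327780672522/(2432277901499/2956805) = 327780672522*(2956805/2432277901499) = 969183531416412210/2432277901499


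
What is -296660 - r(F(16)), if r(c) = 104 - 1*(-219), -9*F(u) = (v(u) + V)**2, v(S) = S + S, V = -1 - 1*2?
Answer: -296983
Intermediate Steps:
V = -3 (V = -1 - 2 = -3)
v(S) = 2*S
F(u) = -(-3 + 2*u)**2/9 (F(u) = -(2*u - 3)**2/9 = -(-3 + 2*u)**2/9)
r(c) = 323 (r(c) = 104 + 219 = 323)
-296660 - r(F(16)) = -296660 - 1*323 = -296660 - 323 = -296983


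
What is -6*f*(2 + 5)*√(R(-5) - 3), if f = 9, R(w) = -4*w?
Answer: -378*√17 ≈ -1558.5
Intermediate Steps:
-6*f*(2 + 5)*√(R(-5) - 3) = -6*9*(2 + 5)*√(-4*(-5) - 3) = -54*7*√(20 - 3) = -54*7*√17 = -378*√17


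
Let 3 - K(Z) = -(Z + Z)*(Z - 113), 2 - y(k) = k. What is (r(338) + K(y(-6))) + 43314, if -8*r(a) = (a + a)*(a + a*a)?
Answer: -9640542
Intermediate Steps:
y(k) = 2 - k
r(a) = -a*(a + a**2)/4 (r(a) = -(a + a)*(a + a*a)/8 = -2*a*(a + a**2)/8 = -a*(a + a**2)/4)
K(Z) = 3 + 2*Z*(-113 + Z) (K(Z) = 3 - (-1)*(Z + Z)*(Z - 113) = 3 - (-1)*(2*Z)*(-113 + Z) = 3 - (-1)*2*Z*(-113 + Z) = 3 - (-2)*Z*(-113 + Z) = 3 + 2*Z*(-113 + Z))
(r(338) + K(y(-6))) + 43314 = ((1/4)*338**2*(-1 - 1*338) + (3 - 226*(2 - 1*(-6)) + 2*(2 - 1*(-6))**2)) + 43314 = ((1/4)*114244*(-1 - 338) + (3 - 226*(2 + 6) + 2*(2 + 6)**2)) + 43314 = ((1/4)*114244*(-339) + (3 - 226*8 + 2*8**2)) + 43314 = (-9682179 + (3 - 1808 + 2*64)) + 43314 = (-9682179 + (3 - 1808 + 128)) + 43314 = (-9682179 - 1677) + 43314 = -9683856 + 43314 = -9640542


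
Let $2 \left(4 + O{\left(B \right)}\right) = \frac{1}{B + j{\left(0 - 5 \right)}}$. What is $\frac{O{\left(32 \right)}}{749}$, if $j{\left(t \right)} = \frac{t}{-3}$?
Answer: $- \frac{115}{21614} \approx -0.0053206$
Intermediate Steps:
$j{\left(t \right)} = - \frac{t}{3}$ ($j{\left(t \right)} = t \left(- \frac{1}{3}\right) = - \frac{t}{3}$)
$O{\left(B \right)} = -4 + \frac{1}{2 \left(\frac{5}{3} + B\right)}$ ($O{\left(B \right)} = -4 + \frac{1}{2 \left(B - \frac{0 - 5}{3}\right)} = -4 + \frac{1}{2 \left(B - - \frac{5}{3}\right)} = -4 + \frac{1}{2 \left(B + \frac{5}{3}\right)} = -4 + \frac{1}{2 \left(\frac{5}{3} + B\right)}$)
$\frac{O{\left(32 \right)}}{749} = \frac{\frac{1}{2} \frac{1}{5 + 3 \cdot 32} \left(-37 - 768\right)}{749} = \frac{-37 - 768}{2 \left(5 + 96\right)} \frac{1}{749} = \frac{1}{2} \cdot \frac{1}{101} \left(-805\right) \frac{1}{749} = \left(- \frac{805}{202}\right) \frac{1}{749} = - \frac{115}{21614}$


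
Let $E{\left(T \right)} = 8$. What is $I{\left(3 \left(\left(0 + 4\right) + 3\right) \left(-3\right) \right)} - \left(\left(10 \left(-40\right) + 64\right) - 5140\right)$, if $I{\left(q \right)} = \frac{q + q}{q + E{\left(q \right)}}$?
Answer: $\frac{301306}{55} \approx 5478.3$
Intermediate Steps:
$I{\left(q \right)} = \frac{2 q}{8 + q}$ ($I{\left(q \right)} = \frac{q + q}{q + 8} = \frac{2 q}{8 + q}$)
$I{\left(3 \left(\left(0 + 4\right) + 3\right) \left(-3\right) \right)} - \left(\left(10 \left(-40\right) + 64\right) - 5140\right) = \frac{2 \cdot 3 \left(\left(0 + 4\right) + 3\right) \left(-3\right)}{8 + 3 \left(\left(0 + 4\right) + 3\right) \left(-3\right)} - \left(\left(10 \left(-40\right) + 64\right) - 5140\right) = \frac{2 \cdot 3 \left(4 + 3\right) \left(-3\right)}{8 + 3 \left(4 + 3\right) \left(-3\right)} - \left(\left(-400 + 64\right) - 5140\right) = \frac{2 \cdot 3 \cdot 7 \left(-3\right)}{8 + 3 \cdot 7 \left(-3\right)} - \left(-336 - 5140\right) = \frac{2 \cdot 21 \left(-3\right)}{8 + 21 \left(-3\right)} - -5476 = 2 \left(-63\right) \frac{1}{8 - 63} + 5476 = 2 \left(-63\right) \frac{1}{-55} + 5476 = 2 \left(-63\right) \left(- \frac{1}{55}\right) + 5476 = \frac{126}{55} + 5476 = \frac{301306}{55}$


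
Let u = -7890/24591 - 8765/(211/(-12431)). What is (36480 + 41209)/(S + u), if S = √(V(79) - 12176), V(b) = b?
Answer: 120007827510870353805275/797673793197468434350058 - 232399030559812921*I*√12097/797673793197468434350058 ≈ 0.15045 - 3.2044e-5*I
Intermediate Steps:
u = 893125834925/1729567 (u = -7890*1/24591 - 8765/(211*(-1/12431)) = -2630/8197 - 8765/(-211/12431) = -2630/8197 - 8765*(-12431/211) = -2630/8197 + 108957715/211 = 893125834925/1729567 ≈ 5.1639e+5)
S = I*√12097 (S = √(79 - 12176) = √(-12097) = I*√12097 ≈ 109.99*I)
(36480 + 41209)/(S + u) = (36480 + 41209)/(I*√12097 + 893125834925/1729567) = 77689/(893125834925/1729567 + I*√12097)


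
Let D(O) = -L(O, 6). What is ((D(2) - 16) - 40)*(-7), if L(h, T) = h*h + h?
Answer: 434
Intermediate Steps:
L(h, T) = h + h² (L(h, T) = h² + h = h + h²)
D(O) = -O*(1 + O)
((D(2) - 16) - 40)*(-7) = ((-1*2*(1 + 2) - 16) - 40)*(-7) = ((-1*2*3 - 16) - 40)*(-7) = ((-6 - 16) - 40)*(-7) = (-22 - 40)*(-7) = -62*(-7) = 434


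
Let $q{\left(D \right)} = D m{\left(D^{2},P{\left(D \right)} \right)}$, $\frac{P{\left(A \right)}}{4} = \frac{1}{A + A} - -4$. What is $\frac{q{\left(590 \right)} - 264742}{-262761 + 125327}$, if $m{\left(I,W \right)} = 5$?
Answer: $\frac{130896}{68717} \approx 1.9049$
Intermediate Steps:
$P{\left(A \right)} = 16 + \frac{2}{A}$ ($P{\left(A \right)} = 4 \left(\frac{1}{A + A} - -4\right) = 4 \left(\frac{1}{2 A} + 4\right) = 4 \left(4 + \frac{1}{2 A}\right) = 16 + \frac{2}{A}$)
$q{\left(D \right)} = 5 D$ ($q{\left(D \right)} = D 5 = 5 D$)
$\frac{q{\left(590 \right)} - 264742}{-262761 + 125327} = \frac{5 \cdot 590 - 264742}{-262761 + 125327} = \frac{2950 - 264742}{-137434} = \left(-261792\right) \left(- \frac{1}{137434}\right) = \frac{130896}{68717}$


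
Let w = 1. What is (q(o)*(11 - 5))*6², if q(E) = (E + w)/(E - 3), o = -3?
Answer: 72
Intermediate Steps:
q(E) = (1 + E)/(-3 + E) (q(E) = (E + 1)/(E - 3) = (1 + E)/(-3 + E))
(q(o)*(11 - 5))*6² = (((1 - 3)/(-3 - 3))*(11 - 5))*6² = ((-2/(-6))*6)*36 = (-⅙*(-2)*6)*36 = ((⅓)*6)*36 = 2*36 = 72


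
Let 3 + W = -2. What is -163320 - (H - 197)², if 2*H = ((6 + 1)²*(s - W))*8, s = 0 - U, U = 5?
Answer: -202129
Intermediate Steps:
W = -5 (W = -3 - 2 = -5)
s = -5 (s = 0 - 1*5 = 0 - 5 = -5)
H = 0 (H = (((6 + 1)²*(-5 - 1*(-5)))*8)/2 = ((7²*(-5 + 5))*8)/2 = ((49*0)*8)/2 = (0*8)/2 = (½)*0 = 0)
-163320 - (H - 197)² = -163320 - (0 - 197)² = -163320 - 1*(-197)² = -163320 - 1*38809 = -163320 - 38809 = -202129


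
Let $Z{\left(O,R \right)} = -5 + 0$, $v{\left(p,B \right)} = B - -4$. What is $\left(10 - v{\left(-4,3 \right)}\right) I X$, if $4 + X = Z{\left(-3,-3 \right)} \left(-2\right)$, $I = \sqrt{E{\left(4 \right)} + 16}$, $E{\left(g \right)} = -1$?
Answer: $18 \sqrt{15} \approx 69.714$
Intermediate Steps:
$v{\left(p,B \right)} = 4 + B$ ($v{\left(p,B \right)} = B + 4 = 4 + B$)
$I = \sqrt{15}$ ($I = \sqrt{-1 + 16} = \sqrt{15} \approx 3.873$)
$Z{\left(O,R \right)} = -5$
$X = 6$ ($X = -4 - -10 = -4 + 10 = 6$)
$\left(10 - v{\left(-4,3 \right)}\right) I X = \left(10 - \left(4 + 3\right)\right) \sqrt{15} \cdot 6 = \left(10 - 7\right) \sqrt{15} \cdot 6 = 3 \sqrt{15} \cdot 6 = 18 \sqrt{15}$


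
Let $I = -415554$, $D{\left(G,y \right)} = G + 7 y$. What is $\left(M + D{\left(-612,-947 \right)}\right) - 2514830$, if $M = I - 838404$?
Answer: $-3776029$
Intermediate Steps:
$M = -1253958$ ($M = -415554 - 838404 = -1253958$)
$\left(M + D{\left(-612,-947 \right)}\right) - 2514830 = \left(-1253958 + \left(-612 + 7 \left(-947\right)\right)\right) - 2514830 = \left(-1253958 - 7241\right) - 2514830 = -1261199 - 2514830 = -3776029$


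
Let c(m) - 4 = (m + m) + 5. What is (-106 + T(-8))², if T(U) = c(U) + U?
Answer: 14641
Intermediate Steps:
c(m) = 9 + 2*m (c(m) = 4 + ((m + m) + 5) = 4 + (2*m + 5) = 4 + (5 + 2*m) = 9 + 2*m)
T(U) = 9 + 3*U (T(U) = (9 + 2*U) + U = 9 + 3*U)
(-106 + T(-8))² = (-106 + (9 + 3*(-8)))² = (-106 + (9 - 24))² = (-106 - 15)² = (-121)² = 14641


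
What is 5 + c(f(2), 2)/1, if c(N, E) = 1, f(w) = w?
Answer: 6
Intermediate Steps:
5 + c(f(2), 2)/1 = 5 + 1/1 = 5 + 1*1 = 5 + 1 = 6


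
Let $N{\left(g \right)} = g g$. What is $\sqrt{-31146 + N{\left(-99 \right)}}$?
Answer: $i \sqrt{21345} \approx 146.1 i$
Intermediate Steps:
$N{\left(g \right)} = g^{2}$
$\sqrt{-31146 + N{\left(-99 \right)}} = \sqrt{-31146 + \left(-99\right)^{2}} = \sqrt{-31146 + 9801} = \sqrt{-21345} = i \sqrt{21345}$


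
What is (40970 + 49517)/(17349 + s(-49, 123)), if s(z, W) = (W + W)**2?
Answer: 90487/77865 ≈ 1.1621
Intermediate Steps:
s(z, W) = 4*W**2 (s(z, W) = (2*W)**2 = 4*W**2)
(40970 + 49517)/(17349 + s(-49, 123)) = (40970 + 49517)/(17349 + 4*123**2) = 90487/(17349 + 4*15129) = 90487/(17349 + 60516) = 90487/77865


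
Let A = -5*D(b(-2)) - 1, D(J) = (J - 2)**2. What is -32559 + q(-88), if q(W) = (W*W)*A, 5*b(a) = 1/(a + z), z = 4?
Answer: -900411/5 ≈ -1.8008e+5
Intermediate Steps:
b(a) = 1/(5*(4 + a)) (b(a) = 1/(5*(a + 4)) = 1/(5*(4 + a)))
D(J) = (-2 + J)**2
A = -381/20 (A = -5*(-2 + 1/(5*(4 - 2)))**2 - 1 = -5*(-2 + (1/5)/2)**2 - 1 = -5*(-2 + (1/5)*(1/2))**2 - 1 = -5*(-2 + 1/10)**2 - 1 = -5*(-19/10)**2 - 1 = -5*361/100 - 1 = -361/20 - 1 = -381/20 ≈ -19.050)
q(W) = -381*W**2/20 (q(W) = (W*W)*(-381/20) = W**2*(-381/20) = -381*W**2/20)
-32559 + q(-88) = -32559 - 381/20*(-88)**2 = -32559 - 381/20*7744 = -32559 - 737616/5 = -900411/5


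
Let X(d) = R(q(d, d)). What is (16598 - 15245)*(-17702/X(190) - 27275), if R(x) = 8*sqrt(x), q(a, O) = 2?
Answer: -36903075 - 11975403*sqrt(2)/8 ≈ -3.9020e+7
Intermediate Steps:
X(d) = 8*sqrt(2)
(16598 - 15245)*(-17702/X(190) - 27275) = (16598 - 15245)*(-17702*sqrt(2)/16 - 27275) = 1353*(-8851*sqrt(2)/8 - 27275) = 1353*(-27275 - 8851*sqrt(2)/8) = -36903075 - 11975403*sqrt(2)/8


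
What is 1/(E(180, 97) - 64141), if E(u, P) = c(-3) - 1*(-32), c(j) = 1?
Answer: -1/64108 ≈ -1.5599e-5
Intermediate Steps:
E(u, P) = 33 (E(u, P) = 1 - 1*(-32) = 1 + 32 = 33)
1/(E(180, 97) - 64141) = 1/(33 - 64141) = 1/(-64108) = -1/64108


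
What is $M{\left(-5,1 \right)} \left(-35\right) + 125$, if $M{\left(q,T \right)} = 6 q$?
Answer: $1175$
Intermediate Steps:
$M{\left(-5,1 \right)} \left(-35\right) + 125 = 6 \left(-5\right) \left(-35\right) + 125 = \left(-30\right) \left(-35\right) + 125 = 1050 + 125 = 1175$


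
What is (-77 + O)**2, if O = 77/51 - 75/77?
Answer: 90165075625/15421329 ≈ 5846.8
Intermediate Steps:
O = 2104/3927 (O = 77*(1/51) - 75*1/77 = 77/51 - 75/77 = 2104/3927 ≈ 0.53578)
(-77 + O)**2 = (-77 + 2104/3927)**2 = (-300275/3927)**2 = 90165075625/15421329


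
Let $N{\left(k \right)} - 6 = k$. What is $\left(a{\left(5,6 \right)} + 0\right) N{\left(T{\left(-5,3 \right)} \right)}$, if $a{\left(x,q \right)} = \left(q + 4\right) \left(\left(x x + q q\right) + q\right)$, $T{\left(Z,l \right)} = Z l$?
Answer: $-6030$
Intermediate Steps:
$N{\left(k \right)} = 6 + k$
$a{\left(x,q \right)} = \left(4 + q\right) \left(q + q^{2} + x^{2}\right)$ ($a{\left(x,q \right)} = \left(4 + q\right) \left(\left(x^{2} + q^{2}\right) + q\right) = \left(4 + q\right) \left(\left(q^{2} + x^{2}\right) + q\right) = \left(4 + q\right) \left(q + q^{2} + x^{2}\right)$)
$\left(a{\left(5,6 \right)} + 0\right) N{\left(T{\left(-5,3 \right)} \right)} = \left(\left(6^{3} + 4 \cdot 6 + 4 \cdot 5^{2} + 5 \cdot 6^{2} + 6 \cdot 5^{2}\right) + 0\right) \left(6 - 15\right) = \left(\left(216 + 24 + 4 \cdot 25 + 5 \cdot 36 + 6 \cdot 25\right) + 0\right) \left(6 - 15\right) = \left(\left(216 + 24 + 100 + 180 + 150\right) + 0\right) \left(-9\right) = \left(670 + 0\right) \left(-9\right) = 670 \left(-9\right) = -6030$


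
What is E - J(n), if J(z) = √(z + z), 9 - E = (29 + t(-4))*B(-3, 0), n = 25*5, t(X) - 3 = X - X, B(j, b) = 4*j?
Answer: 393 - 5*√10 ≈ 377.19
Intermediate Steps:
t(X) = 3 (t(X) = 3 + (X - X) = 3 + 0 = 3)
n = 125
E = 393 (E = 9 - (29 + 3)*4*(-3) = 9 - 32*(-12) = 9 - 1*(-384) = 9 + 384 = 393)
J(z) = √2*√z (J(z) = √(2*z) = √2*√z)
E - J(n) = 393 - √2*√125 = 393 - √2*5*√5 = 393 - 5*√10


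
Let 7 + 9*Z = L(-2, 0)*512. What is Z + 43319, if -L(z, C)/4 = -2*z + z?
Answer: 385768/9 ≈ 42863.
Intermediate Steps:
L(z, C) = 4*z (L(z, C) = -4*(-2*z + z) = -(-4)*z = 4*z)
Z = -4103/9 (Z = -7/9 + ((4*(-2))*512)/9 = -7/9 + (-8*512)/9 = -7/9 + (⅑)*(-4096) = -7/9 - 4096/9 = -4103/9 ≈ -455.89)
Z + 43319 = -4103/9 + 43319 = 385768/9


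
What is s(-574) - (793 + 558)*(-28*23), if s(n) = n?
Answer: 869470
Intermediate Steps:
s(-574) - (793 + 558)*(-28*23) = -574 - (793 + 558)*(-28*23) = -574 - 1351*(-644) = -574 - 1*(-870044) = -574 + 870044 = 869470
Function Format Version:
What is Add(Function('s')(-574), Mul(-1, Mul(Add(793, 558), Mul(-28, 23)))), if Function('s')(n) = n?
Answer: 869470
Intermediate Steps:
Add(Function('s')(-574), Mul(-1, Mul(Add(793, 558), Mul(-28, 23)))) = Add(-574, Mul(-1, Mul(Add(793, 558), Mul(-28, 23)))) = Add(-574, Mul(-1, Mul(1351, -644))) = Add(-574, Mul(-1, -870044)) = Add(-574, 870044) = 869470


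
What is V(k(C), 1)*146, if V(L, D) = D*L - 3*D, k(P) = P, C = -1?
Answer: -584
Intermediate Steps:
V(L, D) = -3*D + D*L
V(k(C), 1)*146 = (1*(-3 - 1))*146 = (1*(-4))*146 = -4*146 = -584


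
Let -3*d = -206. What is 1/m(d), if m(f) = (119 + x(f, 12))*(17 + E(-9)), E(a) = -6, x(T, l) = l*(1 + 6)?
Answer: 1/2233 ≈ 0.00044783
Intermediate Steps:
x(T, l) = 7*l (x(T, l) = l*7 = 7*l)
d = 206/3 (d = -1/3*(-206) = 206/3 ≈ 68.667)
m(f) = 2233 (m(f) = (119 + 7*12)*(17 - 6) = (119 + 84)*11 = 203*11 = 2233)
1/m(d) = 1/2233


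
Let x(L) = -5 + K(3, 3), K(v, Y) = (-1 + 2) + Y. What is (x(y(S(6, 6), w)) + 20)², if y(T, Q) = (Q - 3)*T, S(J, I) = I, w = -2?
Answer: 361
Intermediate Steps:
K(v, Y) = 1 + Y
y(T, Q) = T*(-3 + Q) (y(T, Q) = (-3 + Q)*T = T*(-3 + Q))
x(L) = -1 (x(L) = -5 + (1 + 3) = -5 + 4 = -1)
(x(y(S(6, 6), w)) + 20)² = (-1 + 20)² = 19² = 361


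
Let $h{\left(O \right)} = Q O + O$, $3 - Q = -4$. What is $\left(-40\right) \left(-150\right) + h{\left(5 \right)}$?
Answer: $6040$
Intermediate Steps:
$Q = 7$ ($Q = 3 - -4 = 3 + 4 = 7$)
$h{\left(O \right)} = 8 O$ ($h{\left(O \right)} = 7 O + O = 8 O$)
$\left(-40\right) \left(-150\right) + h{\left(5 \right)} = \left(-40\right) \left(-150\right) + 8 \cdot 5 = 6000 + 40 = 6040$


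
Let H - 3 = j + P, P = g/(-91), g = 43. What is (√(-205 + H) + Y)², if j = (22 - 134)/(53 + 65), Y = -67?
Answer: (359723 - I*√5863866099)²/28826161 ≈ 4285.6 - 1911.2*I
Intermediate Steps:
j = -56/59 (j = -112/118 = -112*1/118 = -56/59 ≈ -0.94915)
P = -43/91 (P = 43/(-91) = 43*(-1/91) = -43/91 ≈ -0.47253)
H = 8474/5369 (H = 3 + (-56/59 - 43/91) = 3 - 7633/5369 = 8474/5369 ≈ 1.5783)
(√(-205 + H) + Y)² = (√(-205 + 8474/5369) - 67)² = (√(-1092171/5369) - 67)² = (I*√5863866099/5369 - 67)² = (-67 + I*√5863866099/5369)²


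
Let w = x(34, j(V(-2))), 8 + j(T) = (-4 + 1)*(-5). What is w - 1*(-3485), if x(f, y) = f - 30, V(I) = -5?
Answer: 3489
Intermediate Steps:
j(T) = 7 (j(T) = -8 + (-4 + 1)*(-5) = -8 - 3*(-5) = -8 + 15 = 7)
x(f, y) = -30 + f
w = 4 (w = -30 + 34 = 4)
w - 1*(-3485) = 4 - 1*(-3485) = 4 + 3485 = 3489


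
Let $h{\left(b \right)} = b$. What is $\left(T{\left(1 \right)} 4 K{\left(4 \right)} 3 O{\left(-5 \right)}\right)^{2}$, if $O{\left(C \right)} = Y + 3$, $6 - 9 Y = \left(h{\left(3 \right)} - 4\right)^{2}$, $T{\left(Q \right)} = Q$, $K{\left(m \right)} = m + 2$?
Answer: $65536$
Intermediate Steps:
$K{\left(m \right)} = 2 + m$
$Y = \frac{5}{9}$ ($Y = \frac{2}{3} - \frac{\left(3 - 4\right)^{2}}{9} = \frac{2}{3} - \frac{\left(-1\right)^{2}}{9} = \frac{2}{3} - \frac{1}{9} = \frac{5}{9} \approx 0.55556$)
$O{\left(C \right)} = \frac{32}{9}$ ($O{\left(C \right)} = \frac{5}{9} + 3 = \frac{32}{9}$)
$\left(T{\left(1 \right)} 4 K{\left(4 \right)} 3 O{\left(-5 \right)}\right)^{2} = \left(1 \cdot 4 \left(2 + 4\right) 3 \cdot \frac{32}{9}\right)^{2} = \left(4 \cdot 6 \cdot 3 \cdot \frac{32}{9}\right)^{2} = \left(24 \cdot 3 \cdot \frac{32}{9}\right)^{2} = \left(72 \cdot \frac{32}{9}\right)^{2} = 256^{2} = 65536$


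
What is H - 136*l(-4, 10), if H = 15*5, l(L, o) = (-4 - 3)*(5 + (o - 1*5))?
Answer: 9595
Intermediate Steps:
l(L, o) = -7*o (l(L, o) = -7*(5 + (o - 5)) = -7*(5 + (-5 + o)) = -7*o)
H = 75
H - 136*l(-4, 10) = 75 - (-952)*10 = 75 - 136*(-70) = 75 + 9520 = 9595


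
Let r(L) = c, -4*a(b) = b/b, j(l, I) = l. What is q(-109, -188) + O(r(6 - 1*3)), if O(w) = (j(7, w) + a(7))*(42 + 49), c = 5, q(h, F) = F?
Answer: 1705/4 ≈ 426.25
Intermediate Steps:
a(b) = -¼ (a(b) = -b/(4*b) = -¼*1 = -¼)
r(L) = 5
O(w) = 2457/4 (O(w) = (7 - ¼)*(42 + 49) = (27/4)*91 = 2457/4)
q(-109, -188) + O(r(6 - 1*3)) = -188 + 2457/4 = 1705/4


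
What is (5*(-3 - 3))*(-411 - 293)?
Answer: 21120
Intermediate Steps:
(5*(-3 - 3))*(-411 - 293) = (5*(-6))*(-704) = -30*(-704) = 21120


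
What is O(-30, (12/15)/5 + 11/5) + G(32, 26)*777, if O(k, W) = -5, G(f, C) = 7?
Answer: 5434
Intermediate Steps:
O(-30, (12/15)/5 + 11/5) + G(32, 26)*777 = -5 + 7*777 = -5 + 5439 = 5434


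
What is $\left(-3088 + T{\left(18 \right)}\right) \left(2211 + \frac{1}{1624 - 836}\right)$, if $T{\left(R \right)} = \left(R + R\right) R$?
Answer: $- \frac{1062784090}{197} \approx -5.3948 \cdot 10^{6}$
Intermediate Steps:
$T{\left(R \right)} = 2 R^{2}$ ($T{\left(R \right)} = 2 R R = 2 R^{2}$)
$\left(-3088 + T{\left(18 \right)}\right) \left(2211 + \frac{1}{1624 - 836}\right) = \left(-3088 + 2 \cdot 18^{2}\right) \left(2211 + \frac{1}{1624 - 836}\right) = \left(-3088 + 2 \cdot 324\right) \left(2211 + \frac{1}{788}\right) = \left(-3088 + 648\right) \left(2211 + \frac{1}{788}\right) = \left(-2440\right) \frac{1742269}{788} = - \frac{1062784090}{197}$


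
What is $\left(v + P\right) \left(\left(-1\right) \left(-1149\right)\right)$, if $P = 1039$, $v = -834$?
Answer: $235545$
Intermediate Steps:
$\left(v + P\right) \left(\left(-1\right) \left(-1149\right)\right) = \left(-834 + 1039\right) \left(\left(-1\right) \left(-1149\right)\right) = 205 \cdot 1149 = 235545$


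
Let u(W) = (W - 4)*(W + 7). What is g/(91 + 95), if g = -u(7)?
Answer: -7/31 ≈ -0.22581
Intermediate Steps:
u(W) = (-4 + W)*(7 + W)
g = -42 (g = -(-28 + 7**2 + 3*7) = -(-28 + 49 + 21) = -1*42 = -42)
g/(91 + 95) = -42/(91 + 95) = -42/186 = (1/186)*(-42) = -7/31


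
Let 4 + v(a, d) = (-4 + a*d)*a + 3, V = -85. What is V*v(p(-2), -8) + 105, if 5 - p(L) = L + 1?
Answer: 26710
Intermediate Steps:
p(L) = 4 - L (p(L) = 5 - (L + 1) = 5 - (1 + L) = 5 + (-1 - L) = 4 - L)
v(a, d) = -1 + a*(-4 + a*d) (v(a, d) = -4 + ((-4 + a*d)*a + 3) = -4 + (a*(-4 + a*d) + 3) = -4 + (3 + a*(-4 + a*d)) = -1 + a*(-4 + a*d))
V*v(p(-2), -8) + 105 = -85*(-1 - 4*(4 - 1*(-2)) - 8*(4 - 1*(-2))²) + 105 = -85*(-1 - 4*(4 + 2) - 8*(4 + 2)²) + 105 = -85*(-1 - 4*6 - 8*6²) + 105 = -85*(-1 - 24 - 8*36) + 105 = -85*(-1 - 24 - 288) + 105 = -85*(-313) + 105 = 26605 + 105 = 26710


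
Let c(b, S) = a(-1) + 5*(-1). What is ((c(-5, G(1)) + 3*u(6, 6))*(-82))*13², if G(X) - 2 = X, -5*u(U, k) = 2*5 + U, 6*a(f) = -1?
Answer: 3069547/15 ≈ 2.0464e+5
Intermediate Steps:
a(f) = -⅙ (a(f) = (⅙)*(-1) = -⅙)
u(U, k) = -2 - U/5 (u(U, k) = -(2*5 + U)/5 = -(10 + U)/5 = -2 - U/5)
G(X) = 2 + X
c(b, S) = -31/6 (c(b, S) = -⅙ + 5*(-1) = -⅙ - 5 = -31/6)
((c(-5, G(1)) + 3*u(6, 6))*(-82))*13² = ((-31/6 + 3*(-2 - ⅕*6))*(-82))*13² = ((-31/6 + 3*(-2 - 6/5))*(-82))*169 = ((-31/6 + 3*(-16/5))*(-82))*169 = ((-31/6 - 48/5)*(-82))*169 = -443/30*(-82)*169 = (18163/15)*169 = 3069547/15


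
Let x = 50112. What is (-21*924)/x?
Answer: -539/1392 ≈ -0.38721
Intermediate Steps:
(-21*924)/x = -21*924/50112 = -19404*1/50112 = -539/1392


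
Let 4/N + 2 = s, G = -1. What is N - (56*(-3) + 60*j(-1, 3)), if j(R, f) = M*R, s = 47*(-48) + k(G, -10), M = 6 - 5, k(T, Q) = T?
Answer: 515048/2259 ≈ 228.00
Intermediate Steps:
M = 1
s = -2257 (s = 47*(-48) - 1 = -2256 - 1 = -2257)
j(R, f) = R (j(R, f) = 1*R = R)
N = -4/2259 (N = 4/(-2 - 2257) = 4/(-2259) = 4*(-1/2259) = -4/2259 ≈ -0.0017707)
N - (56*(-3) + 60*j(-1, 3)) = -4/2259 - (56*(-3) + 60*(-1)) = -4/2259 - (-168 - 60) = -4/2259 - 1*(-228) = -4/2259 + 228 = 515048/2259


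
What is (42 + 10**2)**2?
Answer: 20164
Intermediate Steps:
(42 + 10**2)**2 = (42 + 100)**2 = 142**2 = 20164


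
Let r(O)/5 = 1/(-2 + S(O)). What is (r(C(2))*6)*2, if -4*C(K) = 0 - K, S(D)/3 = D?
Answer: -120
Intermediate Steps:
S(D) = 3*D
C(K) = K/4 (C(K) = -(0 - K)/4 = -(-1)*K/4 = K/4)
r(O) = 5/(-2 + 3*O)
(r(C(2))*6)*2 = ((5/(-2 + 3*((1/4)*2)))*6)*2 = ((5/(-2 + 3*(1/2)))*6)*2 = ((5/(-2 + 3/2))*6)*2 = ((5/(-1/2))*6)*2 = ((5*(-2))*6)*2 = -10*6*2 = -60*2 = -120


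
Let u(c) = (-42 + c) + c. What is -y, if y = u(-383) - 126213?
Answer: 127021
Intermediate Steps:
u(c) = -42 + 2*c
y = -127021 (y = (-42 + 2*(-383)) - 126213 = (-42 - 766) - 126213 = -808 - 126213 = -127021)
-y = -1*(-127021) = 127021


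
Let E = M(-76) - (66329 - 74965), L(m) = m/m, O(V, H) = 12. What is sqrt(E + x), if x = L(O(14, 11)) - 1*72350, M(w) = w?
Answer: I*sqrt(63789) ≈ 252.56*I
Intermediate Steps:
L(m) = 1
E = 8560 (E = -76 - (66329 - 74965) = -76 - 1*(-8636) = -76 + 8636 = 8560)
x = -72349 (x = 1 - 1*72350 = 1 - 72350 = -72349)
sqrt(E + x) = sqrt(8560 - 72349) = sqrt(-63789) = I*sqrt(63789)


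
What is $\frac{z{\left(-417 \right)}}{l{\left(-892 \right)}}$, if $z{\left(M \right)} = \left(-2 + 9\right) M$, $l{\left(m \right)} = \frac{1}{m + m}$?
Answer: $5207496$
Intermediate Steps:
$l{\left(m \right)} = \frac{1}{2 m}$
$z{\left(M \right)} = 7 M$
$\frac{z{\left(-417 \right)}}{l{\left(-892 \right)}} = \frac{7 \left(-417\right)}{\frac{1}{2} \frac{1}{-892}} = - \frac{2919}{\frac{1}{2} \left(- \frac{1}{892}\right)} = - \frac{2919}{- \frac{1}{1784}} = \left(-2919\right) \left(-1784\right) = 5207496$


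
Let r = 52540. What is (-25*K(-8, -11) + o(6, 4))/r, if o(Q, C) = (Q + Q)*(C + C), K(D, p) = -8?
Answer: 2/355 ≈ 0.0056338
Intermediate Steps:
o(Q, C) = 4*C*Q (o(Q, C) = (2*Q)*(2*C) = 4*C*Q)
(-25*K(-8, -11) + o(6, 4))/r = (-25*(-8) + 4*4*6)/52540 = (200 + 96)*(1/52540) = 296*(1/52540) = 2/355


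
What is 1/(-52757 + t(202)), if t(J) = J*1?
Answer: -1/52555 ≈ -1.9028e-5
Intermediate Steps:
t(J) = J
1/(-52757 + t(202)) = 1/(-52757 + 202) = 1/(-52555) = -1/52555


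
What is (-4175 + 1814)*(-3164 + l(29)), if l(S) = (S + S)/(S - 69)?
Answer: 149472549/20 ≈ 7.4736e+6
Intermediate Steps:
l(S) = 2*S/(-69 + S) (l(S) = (2*S)/(-69 + S) = 2*S/(-69 + S))
(-4175 + 1814)*(-3164 + l(29)) = (-4175 + 1814)*(-3164 + 2*29/(-69 + 29)) = -2361*(-3164 + 2*29/(-40)) = -2361*(-3164 + 2*29*(-1/40)) = -2361*(-3164 - 29/20) = -2361*(-63309/20) = 149472549/20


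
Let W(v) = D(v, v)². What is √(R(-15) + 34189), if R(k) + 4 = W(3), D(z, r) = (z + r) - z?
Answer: √34194 ≈ 184.92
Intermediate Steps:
D(z, r) = r (D(z, r) = (r + z) - z = r)
W(v) = v²
R(k) = 5 (R(k) = -4 + 3² = -4 + 9 = 5)
√(R(-15) + 34189) = √(5 + 34189) = √34194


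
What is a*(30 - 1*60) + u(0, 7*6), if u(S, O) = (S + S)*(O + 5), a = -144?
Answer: 4320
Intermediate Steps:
u(S, O) = 2*S*(5 + O) (u(S, O) = (2*S)*(5 + O) = 2*S*(5 + O))
a*(30 - 1*60) + u(0, 7*6) = -144*(30 - 1*60) + 2*0*(5 + 7*6) = -144*(30 - 60) + 2*0*(5 + 42) = -144*(-30) + 2*0*47 = 4320 + 0 = 4320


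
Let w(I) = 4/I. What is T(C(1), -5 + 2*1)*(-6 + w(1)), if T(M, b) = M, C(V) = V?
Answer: -2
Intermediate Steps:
T(C(1), -5 + 2*1)*(-6 + w(1)) = 1*(-6 + 4/1) = 1*(-6 + 4*1) = 1*(-6 + 4) = 1*(-2) = -2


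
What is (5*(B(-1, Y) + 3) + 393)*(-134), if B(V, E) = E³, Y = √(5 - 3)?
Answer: -54672 - 1340*√2 ≈ -56567.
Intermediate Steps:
Y = √2 ≈ 1.4142
(5*(B(-1, Y) + 3) + 393)*(-134) = (5*((√2)³ + 3) + 393)*(-134) = (5*(2*√2 + 3) + 393)*(-134) = (5*(3 + 2*√2) + 393)*(-134) = ((15 + 10*√2) + 393)*(-134) = (408 + 10*√2)*(-134) = -54672 - 1340*√2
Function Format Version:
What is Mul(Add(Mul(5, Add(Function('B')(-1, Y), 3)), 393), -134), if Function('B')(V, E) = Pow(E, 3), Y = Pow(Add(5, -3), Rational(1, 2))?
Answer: Add(-54672, Mul(-1340, Pow(2, Rational(1, 2)))) ≈ -56567.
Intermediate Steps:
Y = Pow(2, Rational(1, 2)) ≈ 1.4142
Mul(Add(Mul(5, Add(Function('B')(-1, Y), 3)), 393), -134) = Mul(Add(Mul(5, Add(Pow(Pow(2, Rational(1, 2)), 3), 3)), 393), -134) = Mul(Add(Mul(5, Add(Mul(2, Pow(2, Rational(1, 2))), 3)), 393), -134) = Mul(Add(Mul(5, Add(3, Mul(2, Pow(2, Rational(1, 2))))), 393), -134) = Mul(Add(Add(15, Mul(10, Pow(2, Rational(1, 2)))), 393), -134) = Mul(Add(408, Mul(10, Pow(2, Rational(1, 2)))), -134) = Add(-54672, Mul(-1340, Pow(2, Rational(1, 2))))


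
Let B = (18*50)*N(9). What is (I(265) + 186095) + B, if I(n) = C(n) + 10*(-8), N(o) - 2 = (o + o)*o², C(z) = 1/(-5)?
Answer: 7500074/5 ≈ 1.5000e+6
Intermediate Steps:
C(z) = -⅕
N(o) = 2 + 2*o³ (N(o) = 2 + (o + o)*o² = 2 + (2*o)*o² = 2 + 2*o³)
I(n) = -401/5 (I(n) = -⅕ + 10*(-8) = -⅕ - 80 = -401/5)
B = 1314000 (B = (18*50)*(2 + 2*9³) = 900*(2 + 2*729) = 900*(2 + 1458) = 900*1460 = 1314000)
(I(265) + 186095) + B = (-401/5 + 186095) + 1314000 = 930074/5 + 1314000 = 7500074/5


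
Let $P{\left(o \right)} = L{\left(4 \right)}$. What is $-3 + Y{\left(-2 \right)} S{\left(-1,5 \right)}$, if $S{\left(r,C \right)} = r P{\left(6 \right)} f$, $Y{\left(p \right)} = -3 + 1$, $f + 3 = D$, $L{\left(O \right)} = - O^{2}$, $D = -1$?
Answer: $125$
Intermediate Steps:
$P{\left(o \right)} = -16$ ($P{\left(o \right)} = - 4^{2} = \left(-1\right) 16 = -16$)
$f = -4$ ($f = -3 - 1 = -4$)
$Y{\left(p \right)} = -2$
$S{\left(r,C \right)} = 64 r$ ($S{\left(r,C \right)} = r \left(-16\right) \left(-4\right) = - 16 r \left(-4\right) = 64 r$)
$-3 + Y{\left(-2 \right)} S{\left(-1,5 \right)} = -3 - 2 \cdot 64 \left(-1\right) = -3 - -128 = -3 + 128 = 125$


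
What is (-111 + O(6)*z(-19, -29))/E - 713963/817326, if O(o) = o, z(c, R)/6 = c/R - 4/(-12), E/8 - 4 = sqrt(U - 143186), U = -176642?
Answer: (-165639416*sqrt(79957) + 1225024813*I)/(189619632*(sqrt(79957) - 2*I)) ≈ -0.87365 + 0.016668*I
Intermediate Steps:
E = 32 + 16*I*sqrt(79957) (E = 32 + 8*sqrt(-176642 - 143186) = 32 + 8*sqrt(-319828) = 32 + 8*(2*I*sqrt(79957)) = 32 + 16*I*sqrt(79957) ≈ 32.0 + 4524.3*I)
z(c, R) = 2 + 6*c/R (z(c, R) = 6*(c/R - 4/(-12)) = 6*(c/R - 4*(-1/12)) = 6*(c/R + 1/3) = 6*(1/3 + c/R) = 2 + 6*c/R)
(-111 + O(6)*z(-19, -29))/E - 713963/817326 = (-111 + 6*(2 + 6*(-19)/(-29)))/(32 + 16*I*sqrt(79957)) - 713963/817326 = (-111 + 6*(2 + 6*(-19)*(-1/29)))/(32 + 16*I*sqrt(79957)) - 713963*1/817326 = (-111 + 6*(2 + 114/29))/(32 + 16*I*sqrt(79957)) - 713963/817326 = (-111 + 6*(172/29))/(32 + 16*I*sqrt(79957)) - 713963/817326 = (-111 + 1032/29)/(32 + 16*I*sqrt(79957)) - 713963/817326 = -2187/(29*(32 + 16*I*sqrt(79957))) - 713963/817326 = -713963/817326 - 2187/(29*(32 + 16*I*sqrt(79957)))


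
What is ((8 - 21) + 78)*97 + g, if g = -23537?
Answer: -17232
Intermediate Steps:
((8 - 21) + 78)*97 + g = ((8 - 21) + 78)*97 - 23537 = (-13 + 78)*97 - 23537 = 65*97 - 23537 = 6305 - 23537 = -17232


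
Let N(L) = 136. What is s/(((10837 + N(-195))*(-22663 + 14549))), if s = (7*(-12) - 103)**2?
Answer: -34969/89034922 ≈ -0.00039276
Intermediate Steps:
s = 34969 (s = (-84 - 103)**2 = (-187)**2 = 34969)
s/(((10837 + N(-195))*(-22663 + 14549))) = 34969/(((10837 + 136)*(-22663 + 14549))) = 34969/((10973*(-8114))) = 34969/(-89034922) = 34969*(-1/89034922) = -34969/89034922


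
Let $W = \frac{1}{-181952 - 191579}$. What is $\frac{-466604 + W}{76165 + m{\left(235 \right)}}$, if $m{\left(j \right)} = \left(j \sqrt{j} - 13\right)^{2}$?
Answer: $- \frac{2275231907427423525}{63651026951796341111} - \frac{1064918368809750 \sqrt{235}}{63651026951796341111} \approx -0.036002$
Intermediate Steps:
$W = - \frac{1}{373531}$ ($W = \frac{1}{-181952 - 191579} = \frac{1}{-373531} = - \frac{1}{373531} \approx -2.6772 \cdot 10^{-6}$)
$m{\left(j \right)} = \left(-13 + j^{\frac{3}{2}}\right)^{2}$ ($m{\left(j \right)} = \left(j^{\frac{3}{2}} - 13\right)^{2} = \left(-13 + j^{\frac{3}{2}}\right)^{2}$)
$\frac{-466604 + W}{76165 + m{\left(235 \right)}} = \frac{-466604 - \frac{1}{373531}}{76165 + \left(-13 + 235^{\frac{3}{2}}\right)^{2}} = - \frac{174291058725}{373531 \left(76165 + \left(-13 + 235 \sqrt{235}\right)^{2}\right)}$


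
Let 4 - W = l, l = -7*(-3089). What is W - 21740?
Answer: -43359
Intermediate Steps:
l = 21623
W = -21619 (W = 4 - 1*21623 = 4 - 21623 = -21619)
W - 21740 = -21619 - 21740 = -43359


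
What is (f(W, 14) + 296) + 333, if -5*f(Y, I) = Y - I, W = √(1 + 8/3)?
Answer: 3159/5 - √33/15 ≈ 631.42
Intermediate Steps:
W = √33/3 (W = √(1 + 8*(⅓)) = √(1 + 8/3) = √(11/3) = √33/3 ≈ 1.9149)
f(Y, I) = -Y/5 + I/5 (f(Y, I) = -(Y - I)/5 = -Y/5 + I/5)
(f(W, 14) + 296) + 333 = ((-√33/15 + (⅕)*14) + 296) + 333 = ((-√33/15 + 14/5) + 296) + 333 = ((14/5 - √33/15) + 296) + 333 = (1494/5 - √33/15) + 333 = 3159/5 - √33/15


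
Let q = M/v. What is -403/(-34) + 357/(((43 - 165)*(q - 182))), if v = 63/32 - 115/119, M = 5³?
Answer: 257110475/21598636 ≈ 11.904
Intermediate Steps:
M = 125
v = 3817/3808 (v = 63*(1/32) - 115*1/119 = 63/32 - 115/119 = 3817/3808 ≈ 1.0024)
q = 476000/3817 (q = 125/(3817/3808) = 125*(3808/3817) = 476000/3817 ≈ 124.71)
-403/(-34) + 357/(((43 - 165)*(q - 182))) = -403/(-34) + 357/(((43 - 165)*(476000/3817 - 182))) = -403*(-1/34) + 357/((-122*(-218694/3817))) = 403/34 + 357/(26680668/3817) = 403/34 + 357*(3817/26680668) = 403/34 + 64889/1270508 = 257110475/21598636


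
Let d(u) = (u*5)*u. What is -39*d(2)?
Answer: -780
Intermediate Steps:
d(u) = 5*u**2 (d(u) = (5*u)*u = 5*u**2)
-39*d(2) = -195*2**2 = -195*4 = -39*20 = -780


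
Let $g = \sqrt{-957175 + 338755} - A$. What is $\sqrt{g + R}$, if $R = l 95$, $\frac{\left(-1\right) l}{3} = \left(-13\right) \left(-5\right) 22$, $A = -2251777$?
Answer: $\sqrt{1844227 + 2 i \sqrt{154605}} \approx 1358.0 + 0.29 i$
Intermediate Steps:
$l = -4290$ ($l = - 3 \left(-13\right) \left(-5\right) 22 = - 3 \cdot 65 \cdot 22 = \left(-3\right) 1430 = -4290$)
$g = 2251777 + 2 i \sqrt{154605}$ ($g = \sqrt{-957175 + 338755} - -2251777 = \sqrt{-618420} + 2251777 = 2 i \sqrt{154605} + 2251777 = 2251777 + 2 i \sqrt{154605} \approx 2.2518 \cdot 10^{6} + 786.4 i$)
$R = -407550$ ($R = \left(-4290\right) 95 = -407550$)
$\sqrt{g + R} = \sqrt{\left(2251777 + 2 i \sqrt{154605}\right) - 407550} = \sqrt{1844227 + 2 i \sqrt{154605}}$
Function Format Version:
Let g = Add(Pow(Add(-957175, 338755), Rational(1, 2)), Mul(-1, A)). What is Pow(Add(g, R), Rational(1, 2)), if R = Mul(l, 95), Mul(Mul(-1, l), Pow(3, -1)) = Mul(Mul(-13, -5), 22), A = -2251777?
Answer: Pow(Add(1844227, Mul(2, I, Pow(154605, Rational(1, 2)))), Rational(1, 2)) ≈ Add(1358.0, Mul(0.290, I))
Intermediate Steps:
l = -4290 (l = Mul(-3, Mul(Mul(-13, -5), 22)) = Mul(-3, Mul(65, 22)) = Mul(-3, 1430) = -4290)
g = Add(2251777, Mul(2, I, Pow(154605, Rational(1, 2)))) (g = Add(Pow(Add(-957175, 338755), Rational(1, 2)), Mul(-1, -2251777)) = Add(Pow(-618420, Rational(1, 2)), 2251777) = Add(Mul(2, I, Pow(154605, Rational(1, 2))), 2251777) = Add(2251777, Mul(2, I, Pow(154605, Rational(1, 2)))) ≈ Add(2.2518e+6, Mul(786.40, I)))
R = -407550 (R = Mul(-4290, 95) = -407550)
Pow(Add(g, R), Rational(1, 2)) = Pow(Add(Add(2251777, Mul(2, I, Pow(154605, Rational(1, 2)))), -407550), Rational(1, 2)) = Pow(Add(1844227, Mul(2, I, Pow(154605, Rational(1, 2)))), Rational(1, 2))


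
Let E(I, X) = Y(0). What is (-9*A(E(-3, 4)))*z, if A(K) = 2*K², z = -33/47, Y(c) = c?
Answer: 0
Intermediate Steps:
E(I, X) = 0
z = -33/47 (z = -33*1/47 = -33/47 ≈ -0.70213)
(-9*A(E(-3, 4)))*z = -18*0²*(-33/47) = -18*0*(-33/47) = -9*0*(-33/47) = 0*(-33/47) = 0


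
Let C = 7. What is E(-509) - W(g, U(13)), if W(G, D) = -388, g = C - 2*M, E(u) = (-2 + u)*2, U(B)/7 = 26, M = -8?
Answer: -634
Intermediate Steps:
U(B) = 182 (U(B) = 7*26 = 182)
E(u) = -4 + 2*u
g = 23 (g = 7 - 2*(-8) = 7 + 16 = 23)
E(-509) - W(g, U(13)) = (-4 + 2*(-509)) - 1*(-388) = (-4 - 1018) + 388 = -1022 + 388 = -634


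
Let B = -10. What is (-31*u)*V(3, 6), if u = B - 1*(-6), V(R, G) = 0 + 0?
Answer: 0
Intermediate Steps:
V(R, G) = 0
u = -4 (u = -10 - 1*(-6) = -10 + 6 = -4)
(-31*u)*V(3, 6) = -31*(-4)*0 = 124*0 = 0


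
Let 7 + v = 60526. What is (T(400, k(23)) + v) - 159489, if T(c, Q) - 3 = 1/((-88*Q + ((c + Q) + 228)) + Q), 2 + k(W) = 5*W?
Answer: -899610031/9090 ≈ -98967.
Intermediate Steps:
v = 60519 (v = -7 + 60526 = 60519)
k(W) = -2 + 5*W
T(c, Q) = 3 + 1/(228 + c - 86*Q) (T(c, Q) = 3 + 1/((-88*Q + ((c + Q) + 228)) + Q) = 3 + 1/((-88*Q + ((Q + c) + 228)) + Q) = 3 + 1/((-88*Q + (228 + Q + c)) + Q) = 3 + 1/((228 + c - 87*Q) + Q) = 3 + 1/(228 + c - 86*Q))
(T(400, k(23)) + v) - 159489 = ((685 - 258*(-2 + 5*23) + 3*400)/(228 + 400 - 86*(-2 + 5*23)) + 60519) - 159489 = ((685 - 258*(-2 + 115) + 1200)/(228 + 400 - 86*(-2 + 115)) + 60519) - 159489 = ((685 - 258*113 + 1200)/(228 + 400 - 86*113) + 60519) - 159489 = ((685 - 29154 + 1200)/(228 + 400 - 9718) + 60519) - 159489 = (-27269/(-9090) + 60519) - 159489 = (-1/9090*(-27269) + 60519) - 159489 = (27269/9090 + 60519) - 159489 = 550144979/9090 - 159489 = -899610031/9090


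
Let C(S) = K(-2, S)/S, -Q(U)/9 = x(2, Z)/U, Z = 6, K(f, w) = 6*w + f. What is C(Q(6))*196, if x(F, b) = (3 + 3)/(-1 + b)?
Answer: 12544/9 ≈ 1393.8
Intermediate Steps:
K(f, w) = f + 6*w
x(F, b) = 6/(-1 + b)
Q(U) = -54/(5*U) (Q(U) = -9*6/(-1 + 6)/U = -9*6/5/U = -9*6*(⅕)/U = -54/(5*U))
C(S) = (-2 + 6*S)/S
C(Q(6))*196 = (6 - 2/((-54/5/6)))*196 = (6 - 2/((-54/5*⅙)))*196 = (6 - 2/(-9/5))*196 = (6 - 2*(-5/9))*196 = (6 + 10/9)*196 = (64/9)*196 = 12544/9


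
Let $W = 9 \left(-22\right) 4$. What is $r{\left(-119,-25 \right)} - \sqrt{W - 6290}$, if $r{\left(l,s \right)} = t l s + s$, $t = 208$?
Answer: $618775 - i \sqrt{7082} \approx 6.1878 \cdot 10^{5} - 84.155 i$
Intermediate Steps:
$W = -792$ ($W = \left(-198\right) 4 = -792$)
$r{\left(l,s \right)} = s + 208 l s$ ($r{\left(l,s \right)} = 208 l s + s = s + 208 l s$)
$r{\left(-119,-25 \right)} - \sqrt{W - 6290} = - 25 \left(1 + 208 \left(-119\right)\right) - \sqrt{-792 - 6290} = - 25 \left(1 - 24752\right) - \sqrt{-7082} = \left(-25\right) \left(-24751\right) - i \sqrt{7082} = 618775 - i \sqrt{7082}$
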